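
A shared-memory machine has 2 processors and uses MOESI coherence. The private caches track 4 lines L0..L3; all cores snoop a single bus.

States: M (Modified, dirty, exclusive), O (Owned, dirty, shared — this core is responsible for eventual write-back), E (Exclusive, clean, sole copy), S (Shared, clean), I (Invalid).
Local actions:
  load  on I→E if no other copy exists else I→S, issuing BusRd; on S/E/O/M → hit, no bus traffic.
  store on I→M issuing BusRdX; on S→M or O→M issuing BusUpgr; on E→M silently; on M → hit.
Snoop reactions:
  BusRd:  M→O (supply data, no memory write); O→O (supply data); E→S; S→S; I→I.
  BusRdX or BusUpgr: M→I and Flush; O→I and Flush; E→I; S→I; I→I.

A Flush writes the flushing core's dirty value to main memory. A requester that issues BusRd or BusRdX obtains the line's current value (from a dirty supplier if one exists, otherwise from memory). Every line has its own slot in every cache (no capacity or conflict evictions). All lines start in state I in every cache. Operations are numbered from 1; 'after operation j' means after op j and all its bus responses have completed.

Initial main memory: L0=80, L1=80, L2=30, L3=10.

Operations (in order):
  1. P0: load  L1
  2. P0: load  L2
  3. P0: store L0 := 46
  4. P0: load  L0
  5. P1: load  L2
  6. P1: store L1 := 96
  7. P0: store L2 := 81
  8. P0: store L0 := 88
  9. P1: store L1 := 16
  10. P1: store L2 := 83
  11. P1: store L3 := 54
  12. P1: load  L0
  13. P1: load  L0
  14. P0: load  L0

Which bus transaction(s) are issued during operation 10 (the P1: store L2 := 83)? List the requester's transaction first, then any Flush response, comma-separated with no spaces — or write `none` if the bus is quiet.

[1] P0: load  L1 | P0:E(80), P1:I | bus: BusRd
[2] P0: load  L2 | P0:E(30), P1:I | bus: BusRd
[3] P0: store L0 := 46 | P0:M(46), P1:I | bus: BusRdX
[4] P0: load  L0 | P0:M(46), P1:I | bus: none
[5] P1: load  L2 | P0:S(30), P1:S(30) | bus: BusRd
[6] P1: store L1 := 96 | P0:I, P1:M(96) | bus: BusRdX
[7] P0: store L2 := 81 | P0:M(81), P1:I | bus: BusUpgr
[8] P0: store L0 := 88 | P0:M(88), P1:I | bus: none
[9] P1: store L1 := 16 | P0:I, P1:M(16) | bus: none
[10] P1: store L2 := 83 | P0:I, P1:M(83) | bus: BusRdX,Flush
[11] P1: store L3 := 54 | P0:I, P1:M(54) | bus: BusRdX
[12] P1: load  L0 | P0:O(88), P1:S(88) | bus: BusRd
[13] P1: load  L0 | P0:O(88), P1:S(88) | bus: none
[14] P0: load  L0 | P0:O(88), P1:S(88) | bus: none

bus = BusRdX,Flush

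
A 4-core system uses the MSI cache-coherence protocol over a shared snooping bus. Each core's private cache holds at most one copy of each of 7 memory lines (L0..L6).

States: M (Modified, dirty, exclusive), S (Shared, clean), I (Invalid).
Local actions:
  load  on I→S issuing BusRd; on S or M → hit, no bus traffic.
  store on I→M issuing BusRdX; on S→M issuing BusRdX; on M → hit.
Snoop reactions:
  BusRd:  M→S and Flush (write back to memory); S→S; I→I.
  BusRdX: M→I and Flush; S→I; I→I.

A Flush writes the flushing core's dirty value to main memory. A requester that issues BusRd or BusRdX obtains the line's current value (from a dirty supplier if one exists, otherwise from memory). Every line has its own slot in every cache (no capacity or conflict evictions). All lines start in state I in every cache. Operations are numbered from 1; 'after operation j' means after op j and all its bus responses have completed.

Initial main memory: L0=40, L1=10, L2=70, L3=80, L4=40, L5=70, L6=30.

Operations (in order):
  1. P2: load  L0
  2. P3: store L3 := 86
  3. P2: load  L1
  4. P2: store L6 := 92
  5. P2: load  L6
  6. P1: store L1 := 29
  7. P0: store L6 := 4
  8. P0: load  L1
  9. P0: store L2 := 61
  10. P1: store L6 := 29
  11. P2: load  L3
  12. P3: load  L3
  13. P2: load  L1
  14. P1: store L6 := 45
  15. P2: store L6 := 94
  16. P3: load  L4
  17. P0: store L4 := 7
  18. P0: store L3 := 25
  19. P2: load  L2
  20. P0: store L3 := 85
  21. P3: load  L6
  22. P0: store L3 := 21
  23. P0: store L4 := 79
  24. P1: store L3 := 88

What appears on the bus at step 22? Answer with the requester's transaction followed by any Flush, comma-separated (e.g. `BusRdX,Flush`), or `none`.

bus = none

step 1: P2: load  L0  ⟶  IISI  (L0)  txn=BusRd  M[L0]=40
step 2: P3: store L3 := 86  ⟶  IIIM  (L3)  txn=BusRdX  M[L3]=80
step 3: P2: load  L1  ⟶  IISI  (L1)  txn=BusRd  M[L1]=10
step 4: P2: store L6 := 92  ⟶  IIMI  (L6)  txn=BusRdX  M[L6]=30
step 5: P2: load  L6  ⟶  IIMI  (L6)  txn=∅  M[L6]=30
step 6: P1: store L1 := 29  ⟶  IMII  (L1)  txn=BusRdX  M[L1]=10
step 7: P0: store L6 := 4  ⟶  MIII  (L6)  txn=BusRdX+Flush  M[L6]=92
step 8: P0: load  L1  ⟶  SSII  (L1)  txn=BusRd+Flush  M[L1]=29
step 9: P0: store L2 := 61  ⟶  MIII  (L2)  txn=BusRdX  M[L2]=70
step 10: P1: store L6 := 29  ⟶  IMII  (L6)  txn=BusRdX+Flush  M[L6]=4
step 11: P2: load  L3  ⟶  IISS  (L3)  txn=BusRd+Flush  M[L3]=86
step 12: P3: load  L3  ⟶  IISS  (L3)  txn=∅  M[L3]=86
step 13: P2: load  L1  ⟶  SSSI  (L1)  txn=BusRd  M[L1]=29
step 14: P1: store L6 := 45  ⟶  IMII  (L6)  txn=∅  M[L6]=4
step 15: P2: store L6 := 94  ⟶  IIMI  (L6)  txn=BusRdX+Flush  M[L6]=45
step 16: P3: load  L4  ⟶  IIIS  (L4)  txn=BusRd  M[L4]=40
step 17: P0: store L4 := 7  ⟶  MIII  (L4)  txn=BusRdX  M[L4]=40
step 18: P0: store L3 := 25  ⟶  MIII  (L3)  txn=BusRdX  M[L3]=86
step 19: P2: load  L2  ⟶  SISI  (L2)  txn=BusRd+Flush  M[L2]=61
step 20: P0: store L3 := 85  ⟶  MIII  (L3)  txn=∅  M[L3]=86
step 21: P3: load  L6  ⟶  IISS  (L6)  txn=BusRd+Flush  M[L6]=94
step 22: P0: store L3 := 21  ⟶  MIII  (L3)  txn=∅  M[L3]=86
step 23: P0: store L4 := 79  ⟶  MIII  (L4)  txn=∅  M[L4]=40
step 24: P1: store L3 := 88  ⟶  IMII  (L3)  txn=BusRdX+Flush  M[L3]=21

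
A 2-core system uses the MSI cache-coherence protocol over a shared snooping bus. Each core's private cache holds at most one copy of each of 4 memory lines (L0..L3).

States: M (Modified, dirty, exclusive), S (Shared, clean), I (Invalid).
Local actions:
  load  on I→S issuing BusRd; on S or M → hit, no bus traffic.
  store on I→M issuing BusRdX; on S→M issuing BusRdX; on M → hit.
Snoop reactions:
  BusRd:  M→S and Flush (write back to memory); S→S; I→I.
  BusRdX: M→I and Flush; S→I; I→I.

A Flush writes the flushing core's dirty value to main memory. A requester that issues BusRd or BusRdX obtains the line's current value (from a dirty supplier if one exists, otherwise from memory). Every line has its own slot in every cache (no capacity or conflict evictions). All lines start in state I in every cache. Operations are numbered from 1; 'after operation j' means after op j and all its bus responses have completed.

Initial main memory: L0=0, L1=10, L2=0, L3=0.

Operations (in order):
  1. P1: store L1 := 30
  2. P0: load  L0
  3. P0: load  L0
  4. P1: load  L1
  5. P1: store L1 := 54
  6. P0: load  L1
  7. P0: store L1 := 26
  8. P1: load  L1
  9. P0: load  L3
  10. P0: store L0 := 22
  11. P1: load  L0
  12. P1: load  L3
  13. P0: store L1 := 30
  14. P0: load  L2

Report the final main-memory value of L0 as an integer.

1. P1: store L1 := 30  bus=[BusRdX]  L1: P0=I P1=M  mem[L1]=10
2. P0: load  L0  bus=[BusRd]  L0: P0=S P1=I  mem[L0]=0
3. P0: load  L0  bus=[-]  L0: P0=S P1=I  mem[L0]=0
4. P1: load  L1  bus=[-]  L1: P0=I P1=M  mem[L1]=10
5. P1: store L1 := 54  bus=[-]  L1: P0=I P1=M  mem[L1]=10
6. P0: load  L1  bus=[BusRd,Flush]  L1: P0=S P1=S  mem[L1]=54
7. P0: store L1 := 26  bus=[BusRdX]  L1: P0=M P1=I  mem[L1]=54
8. P1: load  L1  bus=[BusRd,Flush]  L1: P0=S P1=S  mem[L1]=26
9. P0: load  L3  bus=[BusRd]  L3: P0=S P1=I  mem[L3]=0
10. P0: store L0 := 22  bus=[BusRdX]  L0: P0=M P1=I  mem[L0]=0
11. P1: load  L0  bus=[BusRd,Flush]  L0: P0=S P1=S  mem[L0]=22
12. P1: load  L3  bus=[BusRd]  L3: P0=S P1=S  mem[L3]=0
13. P0: store L1 := 30  bus=[BusRdX]  L1: P0=M P1=I  mem[L1]=26
14. P0: load  L2  bus=[BusRd]  L2: P0=S P1=I  mem[L2]=0

memory[L0] = 22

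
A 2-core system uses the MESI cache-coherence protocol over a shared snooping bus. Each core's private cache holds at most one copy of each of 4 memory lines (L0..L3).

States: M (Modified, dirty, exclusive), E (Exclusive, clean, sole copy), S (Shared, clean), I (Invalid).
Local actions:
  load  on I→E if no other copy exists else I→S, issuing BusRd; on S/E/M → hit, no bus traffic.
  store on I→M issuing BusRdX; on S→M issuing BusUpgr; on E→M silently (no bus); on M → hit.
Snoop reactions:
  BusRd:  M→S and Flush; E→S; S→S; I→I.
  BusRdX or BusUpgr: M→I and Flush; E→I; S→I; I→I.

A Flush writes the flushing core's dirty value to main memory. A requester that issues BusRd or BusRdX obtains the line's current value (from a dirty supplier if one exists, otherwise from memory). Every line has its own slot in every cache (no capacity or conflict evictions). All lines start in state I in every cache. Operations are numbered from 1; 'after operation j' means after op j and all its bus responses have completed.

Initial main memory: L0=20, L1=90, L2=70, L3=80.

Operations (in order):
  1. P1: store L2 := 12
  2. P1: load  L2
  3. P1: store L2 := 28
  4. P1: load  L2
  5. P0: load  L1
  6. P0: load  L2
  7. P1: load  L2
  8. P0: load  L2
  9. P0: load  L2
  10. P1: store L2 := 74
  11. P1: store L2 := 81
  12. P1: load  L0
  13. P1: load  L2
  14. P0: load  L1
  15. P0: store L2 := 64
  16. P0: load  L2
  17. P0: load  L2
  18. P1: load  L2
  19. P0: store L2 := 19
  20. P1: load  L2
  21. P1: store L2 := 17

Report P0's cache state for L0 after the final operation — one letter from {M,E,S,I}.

1. P1: store L2 := 12  bus=[BusRdX]  L2: P0=I P1=M  mem[L2]=70
2. P1: load  L2  bus=[-]  L2: P0=I P1=M  mem[L2]=70
3. P1: store L2 := 28  bus=[-]  L2: P0=I P1=M  mem[L2]=70
4. P1: load  L2  bus=[-]  L2: P0=I P1=M  mem[L2]=70
5. P0: load  L1  bus=[BusRd]  L1: P0=E P1=I  mem[L1]=90
6. P0: load  L2  bus=[BusRd,Flush]  L2: P0=S P1=S  mem[L2]=28
7. P1: load  L2  bus=[-]  L2: P0=S P1=S  mem[L2]=28
8. P0: load  L2  bus=[-]  L2: P0=S P1=S  mem[L2]=28
9. P0: load  L2  bus=[-]  L2: P0=S P1=S  mem[L2]=28
10. P1: store L2 := 74  bus=[BusUpgr]  L2: P0=I P1=M  mem[L2]=28
11. P1: store L2 := 81  bus=[-]  L2: P0=I P1=M  mem[L2]=28
12. P1: load  L0  bus=[BusRd]  L0: P0=I P1=E  mem[L0]=20
13. P1: load  L2  bus=[-]  L2: P0=I P1=M  mem[L2]=28
14. P0: load  L1  bus=[-]  L1: P0=E P1=I  mem[L1]=90
15. P0: store L2 := 64  bus=[BusRdX,Flush]  L2: P0=M P1=I  mem[L2]=81
16. P0: load  L2  bus=[-]  L2: P0=M P1=I  mem[L2]=81
17. P0: load  L2  bus=[-]  L2: P0=M P1=I  mem[L2]=81
18. P1: load  L2  bus=[BusRd,Flush]  L2: P0=S P1=S  mem[L2]=64
19. P0: store L2 := 19  bus=[BusUpgr]  L2: P0=M P1=I  mem[L2]=64
20. P1: load  L2  bus=[BusRd,Flush]  L2: P0=S P1=S  mem[L2]=19
21. P1: store L2 := 17  bus=[BusUpgr]  L2: P0=I P1=M  mem[L2]=19

state = I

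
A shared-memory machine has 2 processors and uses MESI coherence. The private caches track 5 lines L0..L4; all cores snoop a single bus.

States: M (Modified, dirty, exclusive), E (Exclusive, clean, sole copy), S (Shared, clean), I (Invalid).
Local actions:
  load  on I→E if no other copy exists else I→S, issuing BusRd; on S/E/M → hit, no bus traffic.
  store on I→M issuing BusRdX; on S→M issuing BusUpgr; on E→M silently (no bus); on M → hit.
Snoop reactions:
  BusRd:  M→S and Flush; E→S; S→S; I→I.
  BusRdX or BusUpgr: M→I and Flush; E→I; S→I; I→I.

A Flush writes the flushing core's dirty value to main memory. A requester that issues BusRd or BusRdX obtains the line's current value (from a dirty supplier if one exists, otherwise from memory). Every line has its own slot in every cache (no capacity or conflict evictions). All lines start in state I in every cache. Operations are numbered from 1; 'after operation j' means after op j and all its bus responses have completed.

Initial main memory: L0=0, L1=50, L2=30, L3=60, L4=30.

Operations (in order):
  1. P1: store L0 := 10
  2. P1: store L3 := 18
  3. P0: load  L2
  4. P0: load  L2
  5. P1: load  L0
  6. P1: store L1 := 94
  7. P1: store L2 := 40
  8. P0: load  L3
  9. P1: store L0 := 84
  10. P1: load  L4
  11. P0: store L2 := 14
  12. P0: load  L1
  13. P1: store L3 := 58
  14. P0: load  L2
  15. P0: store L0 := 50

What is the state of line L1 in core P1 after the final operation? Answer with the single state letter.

state = S

step 1: P1: store L0 := 10  ⟶  IM  (L0)  txn=BusRdX  M[L0]=0
step 2: P1: store L3 := 18  ⟶  IM  (L3)  txn=BusRdX  M[L3]=60
step 3: P0: load  L2  ⟶  EI  (L2)  txn=BusRd  M[L2]=30
step 4: P0: load  L2  ⟶  EI  (L2)  txn=∅  M[L2]=30
step 5: P1: load  L0  ⟶  IM  (L0)  txn=∅  M[L0]=0
step 6: P1: store L1 := 94  ⟶  IM  (L1)  txn=BusRdX  M[L1]=50
step 7: P1: store L2 := 40  ⟶  IM  (L2)  txn=BusRdX  M[L2]=30
step 8: P0: load  L3  ⟶  SS  (L3)  txn=BusRd+Flush  M[L3]=18
step 9: P1: store L0 := 84  ⟶  IM  (L0)  txn=∅  M[L0]=0
step 10: P1: load  L4  ⟶  IE  (L4)  txn=BusRd  M[L4]=30
step 11: P0: store L2 := 14  ⟶  MI  (L2)  txn=BusRdX+Flush  M[L2]=40
step 12: P0: load  L1  ⟶  SS  (L1)  txn=BusRd+Flush  M[L1]=94
step 13: P1: store L3 := 58  ⟶  IM  (L3)  txn=BusUpgr  M[L3]=18
step 14: P0: load  L2  ⟶  MI  (L2)  txn=∅  M[L2]=40
step 15: P0: store L0 := 50  ⟶  MI  (L0)  txn=BusRdX+Flush  M[L0]=84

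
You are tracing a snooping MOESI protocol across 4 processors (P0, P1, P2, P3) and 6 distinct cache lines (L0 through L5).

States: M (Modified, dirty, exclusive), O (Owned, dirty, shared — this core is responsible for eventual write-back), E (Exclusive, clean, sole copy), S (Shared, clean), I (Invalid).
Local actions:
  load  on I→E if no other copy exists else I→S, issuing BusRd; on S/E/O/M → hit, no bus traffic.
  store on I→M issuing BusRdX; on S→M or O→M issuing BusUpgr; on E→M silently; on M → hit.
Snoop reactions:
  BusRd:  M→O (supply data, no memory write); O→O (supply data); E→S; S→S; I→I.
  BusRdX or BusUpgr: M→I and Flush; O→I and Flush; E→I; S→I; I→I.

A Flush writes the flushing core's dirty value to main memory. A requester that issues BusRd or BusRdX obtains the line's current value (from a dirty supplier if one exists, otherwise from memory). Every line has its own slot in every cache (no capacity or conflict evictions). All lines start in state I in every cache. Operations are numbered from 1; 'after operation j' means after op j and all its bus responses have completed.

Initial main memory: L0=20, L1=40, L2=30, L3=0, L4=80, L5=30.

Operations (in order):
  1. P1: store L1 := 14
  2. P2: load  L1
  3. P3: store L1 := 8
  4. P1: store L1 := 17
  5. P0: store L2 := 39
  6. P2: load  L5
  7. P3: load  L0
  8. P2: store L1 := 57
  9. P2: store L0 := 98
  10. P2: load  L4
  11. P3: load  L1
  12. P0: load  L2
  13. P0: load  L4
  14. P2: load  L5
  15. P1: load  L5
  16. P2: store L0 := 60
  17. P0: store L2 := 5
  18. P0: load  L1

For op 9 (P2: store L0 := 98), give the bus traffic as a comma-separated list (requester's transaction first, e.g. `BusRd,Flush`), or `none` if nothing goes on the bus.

[1] P1: store L1 := 14 | P0:I, P1:M(14), P2:I, P3:I | bus: BusRdX
[2] P2: load  L1 | P0:I, P1:O(14), P2:S(14), P3:I | bus: BusRd
[3] P3: store L1 := 8 | P0:I, P1:I, P2:I, P3:M(8) | bus: BusRdX,Flush
[4] P1: store L1 := 17 | P0:I, P1:M(17), P2:I, P3:I | bus: BusRdX,Flush
[5] P0: store L2 := 39 | P0:M(39), P1:I, P2:I, P3:I | bus: BusRdX
[6] P2: load  L5 | P0:I, P1:I, P2:E(30), P3:I | bus: BusRd
[7] P3: load  L0 | P0:I, P1:I, P2:I, P3:E(20) | bus: BusRd
[8] P2: store L1 := 57 | P0:I, P1:I, P2:M(57), P3:I | bus: BusRdX,Flush
[9] P2: store L0 := 98 | P0:I, P1:I, P2:M(98), P3:I | bus: BusRdX
[10] P2: load  L4 | P0:I, P1:I, P2:E(80), P3:I | bus: BusRd
[11] P3: load  L1 | P0:I, P1:I, P2:O(57), P3:S(57) | bus: BusRd
[12] P0: load  L2 | P0:M(39), P1:I, P2:I, P3:I | bus: none
[13] P0: load  L4 | P0:S(80), P1:I, P2:S(80), P3:I | bus: BusRd
[14] P2: load  L5 | P0:I, P1:I, P2:E(30), P3:I | bus: none
[15] P1: load  L5 | P0:I, P1:S(30), P2:S(30), P3:I | bus: BusRd
[16] P2: store L0 := 60 | P0:I, P1:I, P2:M(60), P3:I | bus: none
[17] P0: store L2 := 5 | P0:M(5), P1:I, P2:I, P3:I | bus: none
[18] P0: load  L1 | P0:S(57), P1:I, P2:O(57), P3:S(57) | bus: BusRd

bus = BusRdX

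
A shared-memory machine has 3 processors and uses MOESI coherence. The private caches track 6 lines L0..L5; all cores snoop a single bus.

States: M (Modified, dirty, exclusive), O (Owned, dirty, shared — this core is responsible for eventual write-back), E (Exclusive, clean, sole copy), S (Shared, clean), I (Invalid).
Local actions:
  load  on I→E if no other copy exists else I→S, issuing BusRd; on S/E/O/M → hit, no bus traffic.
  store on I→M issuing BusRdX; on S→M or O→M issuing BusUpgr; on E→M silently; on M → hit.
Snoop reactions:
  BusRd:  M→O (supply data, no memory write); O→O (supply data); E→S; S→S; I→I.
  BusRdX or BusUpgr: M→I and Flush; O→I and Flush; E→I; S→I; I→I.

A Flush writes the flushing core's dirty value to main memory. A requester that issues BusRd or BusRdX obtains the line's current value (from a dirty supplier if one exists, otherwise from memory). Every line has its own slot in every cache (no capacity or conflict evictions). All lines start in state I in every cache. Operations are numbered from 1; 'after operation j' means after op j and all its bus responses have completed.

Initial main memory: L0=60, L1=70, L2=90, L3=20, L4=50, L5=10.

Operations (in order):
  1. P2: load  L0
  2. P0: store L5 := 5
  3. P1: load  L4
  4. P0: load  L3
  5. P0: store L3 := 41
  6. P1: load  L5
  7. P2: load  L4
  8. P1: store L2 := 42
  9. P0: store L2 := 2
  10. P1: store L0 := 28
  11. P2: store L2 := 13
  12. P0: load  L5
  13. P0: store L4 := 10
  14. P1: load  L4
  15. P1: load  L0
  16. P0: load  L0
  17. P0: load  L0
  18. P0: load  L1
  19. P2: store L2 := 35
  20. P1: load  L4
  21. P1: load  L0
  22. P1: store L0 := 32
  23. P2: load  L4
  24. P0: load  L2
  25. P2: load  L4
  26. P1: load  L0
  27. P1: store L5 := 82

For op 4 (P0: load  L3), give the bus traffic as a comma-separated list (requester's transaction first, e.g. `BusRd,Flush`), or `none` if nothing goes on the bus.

1. P2: load  L0  bus=[BusRd]  L0: P0=I P1=I P2=E  mem[L0]=60
2. P0: store L5 := 5  bus=[BusRdX]  L5: P0=M P1=I P2=I  mem[L5]=10
3. P1: load  L4  bus=[BusRd]  L4: P0=I P1=E P2=I  mem[L4]=50
4. P0: load  L3  bus=[BusRd]  L3: P0=E P1=I P2=I  mem[L3]=20
5. P0: store L3 := 41  bus=[-]  L3: P0=M P1=I P2=I  mem[L3]=20
6. P1: load  L5  bus=[BusRd]  L5: P0=O P1=S P2=I  mem[L5]=10
7. P2: load  L4  bus=[BusRd]  L4: P0=I P1=S P2=S  mem[L4]=50
8. P1: store L2 := 42  bus=[BusRdX]  L2: P0=I P1=M P2=I  mem[L2]=90
9. P0: store L2 := 2  bus=[BusRdX,Flush]  L2: P0=M P1=I P2=I  mem[L2]=42
10. P1: store L0 := 28  bus=[BusRdX]  L0: P0=I P1=M P2=I  mem[L0]=60
11. P2: store L2 := 13  bus=[BusRdX,Flush]  L2: P0=I P1=I P2=M  mem[L2]=2
12. P0: load  L5  bus=[-]  L5: P0=O P1=S P2=I  mem[L5]=10
13. P0: store L4 := 10  bus=[BusRdX]  L4: P0=M P1=I P2=I  mem[L4]=50
14. P1: load  L4  bus=[BusRd]  L4: P0=O P1=S P2=I  mem[L4]=50
15. P1: load  L0  bus=[-]  L0: P0=I P1=M P2=I  mem[L0]=60
16. P0: load  L0  bus=[BusRd]  L0: P0=S P1=O P2=I  mem[L0]=60
17. P0: load  L0  bus=[-]  L0: P0=S P1=O P2=I  mem[L0]=60
18. P0: load  L1  bus=[BusRd]  L1: P0=E P1=I P2=I  mem[L1]=70
19. P2: store L2 := 35  bus=[-]  L2: P0=I P1=I P2=M  mem[L2]=2
20. P1: load  L4  bus=[-]  L4: P0=O P1=S P2=I  mem[L4]=50
21. P1: load  L0  bus=[-]  L0: P0=S P1=O P2=I  mem[L0]=60
22. P1: store L0 := 32  bus=[BusUpgr]  L0: P0=I P1=M P2=I  mem[L0]=60
23. P2: load  L4  bus=[BusRd]  L4: P0=O P1=S P2=S  mem[L4]=50
24. P0: load  L2  bus=[BusRd]  L2: P0=S P1=I P2=O  mem[L2]=2
25. P2: load  L4  bus=[-]  L4: P0=O P1=S P2=S  mem[L4]=50
26. P1: load  L0  bus=[-]  L0: P0=I P1=M P2=I  mem[L0]=60
27. P1: store L5 := 82  bus=[BusUpgr,Flush]  L5: P0=I P1=M P2=I  mem[L5]=5

bus = BusRd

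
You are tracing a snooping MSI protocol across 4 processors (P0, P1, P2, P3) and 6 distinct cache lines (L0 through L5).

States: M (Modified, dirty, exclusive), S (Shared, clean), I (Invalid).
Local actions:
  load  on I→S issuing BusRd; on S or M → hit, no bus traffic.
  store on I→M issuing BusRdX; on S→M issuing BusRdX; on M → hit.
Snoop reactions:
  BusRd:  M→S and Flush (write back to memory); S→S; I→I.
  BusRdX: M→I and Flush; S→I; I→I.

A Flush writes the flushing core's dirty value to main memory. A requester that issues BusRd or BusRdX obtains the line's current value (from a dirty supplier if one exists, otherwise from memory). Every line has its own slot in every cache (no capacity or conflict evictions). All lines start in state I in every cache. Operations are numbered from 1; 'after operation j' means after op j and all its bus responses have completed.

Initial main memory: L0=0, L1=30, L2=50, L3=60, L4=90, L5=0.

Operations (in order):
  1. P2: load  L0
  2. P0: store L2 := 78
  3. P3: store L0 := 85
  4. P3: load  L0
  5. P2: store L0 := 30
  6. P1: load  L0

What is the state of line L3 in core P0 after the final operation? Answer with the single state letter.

state = I

step 1: P2: load  L0  ⟶  IISI  (L0)  txn=BusRd  M[L0]=0
step 2: P0: store L2 := 78  ⟶  MIII  (L2)  txn=BusRdX  M[L2]=50
step 3: P3: store L0 := 85  ⟶  IIIM  (L0)  txn=BusRdX  M[L0]=0
step 4: P3: load  L0  ⟶  IIIM  (L0)  txn=∅  M[L0]=0
step 5: P2: store L0 := 30  ⟶  IIMI  (L0)  txn=BusRdX+Flush  M[L0]=85
step 6: P1: load  L0  ⟶  ISSI  (L0)  txn=BusRd+Flush  M[L0]=30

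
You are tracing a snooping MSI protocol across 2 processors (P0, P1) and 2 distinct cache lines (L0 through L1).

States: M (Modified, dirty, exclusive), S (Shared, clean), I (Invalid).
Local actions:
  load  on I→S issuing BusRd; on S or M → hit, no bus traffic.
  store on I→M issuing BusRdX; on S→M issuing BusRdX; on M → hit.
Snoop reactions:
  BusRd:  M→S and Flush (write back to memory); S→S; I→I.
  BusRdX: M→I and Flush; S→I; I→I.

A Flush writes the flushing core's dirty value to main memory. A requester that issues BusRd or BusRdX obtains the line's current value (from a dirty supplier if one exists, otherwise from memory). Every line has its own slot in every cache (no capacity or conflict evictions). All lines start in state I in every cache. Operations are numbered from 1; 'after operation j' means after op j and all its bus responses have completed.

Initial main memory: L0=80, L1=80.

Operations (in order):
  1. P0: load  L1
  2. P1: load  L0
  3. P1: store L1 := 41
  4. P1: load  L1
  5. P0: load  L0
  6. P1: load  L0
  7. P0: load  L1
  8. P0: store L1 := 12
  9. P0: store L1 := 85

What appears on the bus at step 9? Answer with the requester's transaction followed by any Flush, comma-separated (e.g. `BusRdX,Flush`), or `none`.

bus = none

[1] P0: load  L1 | P0:S(80), P1:I | bus: BusRd
[2] P1: load  L0 | P0:I, P1:S(80) | bus: BusRd
[3] P1: store L1 := 41 | P0:I, P1:M(41) | bus: BusRdX
[4] P1: load  L1 | P0:I, P1:M(41) | bus: none
[5] P0: load  L0 | P0:S(80), P1:S(80) | bus: BusRd
[6] P1: load  L0 | P0:S(80), P1:S(80) | bus: none
[7] P0: load  L1 | P0:S(41), P1:S(41) | bus: BusRd,Flush
[8] P0: store L1 := 12 | P0:M(12), P1:I | bus: BusRdX
[9] P0: store L1 := 85 | P0:M(85), P1:I | bus: none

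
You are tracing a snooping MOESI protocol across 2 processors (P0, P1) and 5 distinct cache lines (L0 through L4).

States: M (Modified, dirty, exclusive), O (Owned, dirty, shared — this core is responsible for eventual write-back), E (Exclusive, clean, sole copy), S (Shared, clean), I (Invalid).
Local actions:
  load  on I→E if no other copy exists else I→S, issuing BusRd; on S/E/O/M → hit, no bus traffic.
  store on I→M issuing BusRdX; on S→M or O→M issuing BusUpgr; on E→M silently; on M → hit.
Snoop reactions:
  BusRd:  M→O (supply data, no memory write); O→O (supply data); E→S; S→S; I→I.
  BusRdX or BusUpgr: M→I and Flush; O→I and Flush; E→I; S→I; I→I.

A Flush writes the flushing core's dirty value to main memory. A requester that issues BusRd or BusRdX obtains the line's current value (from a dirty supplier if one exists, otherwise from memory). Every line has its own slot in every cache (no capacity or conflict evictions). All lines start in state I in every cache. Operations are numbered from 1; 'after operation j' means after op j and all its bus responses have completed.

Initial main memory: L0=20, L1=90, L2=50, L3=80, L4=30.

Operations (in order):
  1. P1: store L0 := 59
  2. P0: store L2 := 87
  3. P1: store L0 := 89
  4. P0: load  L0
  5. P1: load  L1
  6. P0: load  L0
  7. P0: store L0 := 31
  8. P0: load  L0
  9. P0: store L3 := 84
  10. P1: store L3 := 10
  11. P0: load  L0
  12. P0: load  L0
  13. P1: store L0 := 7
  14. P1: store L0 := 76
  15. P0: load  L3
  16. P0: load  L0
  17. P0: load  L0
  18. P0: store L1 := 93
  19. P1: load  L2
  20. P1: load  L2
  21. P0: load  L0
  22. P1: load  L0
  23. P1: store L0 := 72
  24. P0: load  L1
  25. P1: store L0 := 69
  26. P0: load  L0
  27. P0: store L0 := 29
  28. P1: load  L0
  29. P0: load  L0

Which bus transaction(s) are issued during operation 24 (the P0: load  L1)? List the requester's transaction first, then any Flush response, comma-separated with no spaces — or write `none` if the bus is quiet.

bus = none

  op1 P1: store L0 := 59 → I/M on L0; bus BusRdX; mem=20
  op2 P0: store L2 := 87 → M/I on L2; bus BusRdX; mem=50
  op3 P1: store L0 := 89 → I/M on L0; bus (none); mem=20
  op4 P0: load  L0 → S/O on L0; bus BusRd; mem=20
  op5 P1: load  L1 → I/E on L1; bus BusRd; mem=90
  op6 P0: load  L0 → S/O on L0; bus (none); mem=20
  op7 P0: store L0 := 31 → M/I on L0; bus BusUpgr Flush; mem=89
  op8 P0: load  L0 → M/I on L0; bus (none); mem=89
  op9 P0: store L3 := 84 → M/I on L3; bus BusRdX; mem=80
  op10 P1: store L3 := 10 → I/M on L3; bus BusRdX Flush; mem=84
  op11 P0: load  L0 → M/I on L0; bus (none); mem=89
  op12 P0: load  L0 → M/I on L0; bus (none); mem=89
  op13 P1: store L0 := 7 → I/M on L0; bus BusRdX Flush; mem=31
  op14 P1: store L0 := 76 → I/M on L0; bus (none); mem=31
  op15 P0: load  L3 → S/O on L3; bus BusRd; mem=84
  op16 P0: load  L0 → S/O on L0; bus BusRd; mem=31
  op17 P0: load  L0 → S/O on L0; bus (none); mem=31
  op18 P0: store L1 := 93 → M/I on L1; bus BusRdX; mem=90
  op19 P1: load  L2 → O/S on L2; bus BusRd; mem=50
  op20 P1: load  L2 → O/S on L2; bus (none); mem=50
  op21 P0: load  L0 → S/O on L0; bus (none); mem=31
  op22 P1: load  L0 → S/O on L0; bus (none); mem=31
  op23 P1: store L0 := 72 → I/M on L0; bus BusUpgr; mem=31
  op24 P0: load  L1 → M/I on L1; bus (none); mem=90
  op25 P1: store L0 := 69 → I/M on L0; bus (none); mem=31
  op26 P0: load  L0 → S/O on L0; bus BusRd; mem=31
  op27 P0: store L0 := 29 → M/I on L0; bus BusUpgr Flush; mem=69
  op28 P1: load  L0 → O/S on L0; bus BusRd; mem=69
  op29 P0: load  L0 → O/S on L0; bus (none); mem=69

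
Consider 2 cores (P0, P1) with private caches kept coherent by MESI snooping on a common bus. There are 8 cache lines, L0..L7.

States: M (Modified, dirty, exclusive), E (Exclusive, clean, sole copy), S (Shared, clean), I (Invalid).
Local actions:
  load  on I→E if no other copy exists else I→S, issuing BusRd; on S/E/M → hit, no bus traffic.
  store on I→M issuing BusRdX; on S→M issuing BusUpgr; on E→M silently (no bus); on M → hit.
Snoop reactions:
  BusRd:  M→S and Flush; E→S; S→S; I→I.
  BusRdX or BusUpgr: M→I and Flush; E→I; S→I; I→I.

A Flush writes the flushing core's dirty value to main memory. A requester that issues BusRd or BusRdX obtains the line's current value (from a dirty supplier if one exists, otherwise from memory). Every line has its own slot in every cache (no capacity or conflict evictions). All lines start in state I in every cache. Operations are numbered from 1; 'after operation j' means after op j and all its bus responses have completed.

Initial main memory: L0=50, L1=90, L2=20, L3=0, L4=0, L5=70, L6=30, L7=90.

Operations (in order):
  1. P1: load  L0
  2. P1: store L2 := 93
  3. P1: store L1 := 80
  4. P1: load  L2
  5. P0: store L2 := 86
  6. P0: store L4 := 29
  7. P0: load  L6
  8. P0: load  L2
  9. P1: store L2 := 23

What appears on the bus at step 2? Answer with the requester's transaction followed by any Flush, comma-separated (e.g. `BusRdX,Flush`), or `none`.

bus = BusRdX

step 1: P1: load  L0  ⟶  IE  (L0)  txn=BusRd  M[L0]=50
step 2: P1: store L2 := 93  ⟶  IM  (L2)  txn=BusRdX  M[L2]=20
step 3: P1: store L1 := 80  ⟶  IM  (L1)  txn=BusRdX  M[L1]=90
step 4: P1: load  L2  ⟶  IM  (L2)  txn=∅  M[L2]=20
step 5: P0: store L2 := 86  ⟶  MI  (L2)  txn=BusRdX+Flush  M[L2]=93
step 6: P0: store L4 := 29  ⟶  MI  (L4)  txn=BusRdX  M[L4]=0
step 7: P0: load  L6  ⟶  EI  (L6)  txn=BusRd  M[L6]=30
step 8: P0: load  L2  ⟶  MI  (L2)  txn=∅  M[L2]=93
step 9: P1: store L2 := 23  ⟶  IM  (L2)  txn=BusRdX+Flush  M[L2]=86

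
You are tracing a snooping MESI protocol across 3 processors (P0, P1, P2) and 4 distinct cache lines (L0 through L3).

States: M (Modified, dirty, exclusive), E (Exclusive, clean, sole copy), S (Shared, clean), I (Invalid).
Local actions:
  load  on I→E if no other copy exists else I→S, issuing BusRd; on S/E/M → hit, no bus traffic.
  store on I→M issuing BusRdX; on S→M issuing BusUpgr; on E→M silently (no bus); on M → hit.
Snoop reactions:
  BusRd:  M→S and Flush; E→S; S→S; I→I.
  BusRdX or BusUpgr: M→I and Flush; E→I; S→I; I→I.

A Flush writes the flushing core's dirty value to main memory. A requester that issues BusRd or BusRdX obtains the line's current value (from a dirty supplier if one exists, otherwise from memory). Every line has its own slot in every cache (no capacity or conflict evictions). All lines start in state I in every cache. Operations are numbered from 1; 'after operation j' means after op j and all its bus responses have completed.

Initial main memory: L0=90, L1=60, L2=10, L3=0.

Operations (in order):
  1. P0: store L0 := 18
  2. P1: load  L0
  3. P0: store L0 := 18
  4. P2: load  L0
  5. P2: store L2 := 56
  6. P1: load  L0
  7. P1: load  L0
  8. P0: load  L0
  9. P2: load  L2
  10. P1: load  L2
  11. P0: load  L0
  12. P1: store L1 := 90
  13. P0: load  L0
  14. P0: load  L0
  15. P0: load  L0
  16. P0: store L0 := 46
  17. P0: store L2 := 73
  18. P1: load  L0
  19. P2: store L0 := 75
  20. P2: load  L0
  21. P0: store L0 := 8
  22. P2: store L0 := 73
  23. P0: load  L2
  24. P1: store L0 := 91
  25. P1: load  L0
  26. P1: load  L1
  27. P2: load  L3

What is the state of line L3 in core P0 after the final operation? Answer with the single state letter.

[1] P0: store L0 := 18 | P0:M(18), P1:I, P2:I | bus: BusRdX
[2] P1: load  L0 | P0:S(18), P1:S(18), P2:I | bus: BusRd,Flush
[3] P0: store L0 := 18 | P0:M(18), P1:I, P2:I | bus: BusUpgr
[4] P2: load  L0 | P0:S(18), P1:I, P2:S(18) | bus: BusRd,Flush
[5] P2: store L2 := 56 | P0:I, P1:I, P2:M(56) | bus: BusRdX
[6] P1: load  L0 | P0:S(18), P1:S(18), P2:S(18) | bus: BusRd
[7] P1: load  L0 | P0:S(18), P1:S(18), P2:S(18) | bus: none
[8] P0: load  L0 | P0:S(18), P1:S(18), P2:S(18) | bus: none
[9] P2: load  L2 | P0:I, P1:I, P2:M(56) | bus: none
[10] P1: load  L2 | P0:I, P1:S(56), P2:S(56) | bus: BusRd,Flush
[11] P0: load  L0 | P0:S(18), P1:S(18), P2:S(18) | bus: none
[12] P1: store L1 := 90 | P0:I, P1:M(90), P2:I | bus: BusRdX
[13] P0: load  L0 | P0:S(18), P1:S(18), P2:S(18) | bus: none
[14] P0: load  L0 | P0:S(18), P1:S(18), P2:S(18) | bus: none
[15] P0: load  L0 | P0:S(18), P1:S(18), P2:S(18) | bus: none
[16] P0: store L0 := 46 | P0:M(46), P1:I, P2:I | bus: BusUpgr
[17] P0: store L2 := 73 | P0:M(73), P1:I, P2:I | bus: BusRdX
[18] P1: load  L0 | P0:S(46), P1:S(46), P2:I | bus: BusRd,Flush
[19] P2: store L0 := 75 | P0:I, P1:I, P2:M(75) | bus: BusRdX
[20] P2: load  L0 | P0:I, P1:I, P2:M(75) | bus: none
[21] P0: store L0 := 8 | P0:M(8), P1:I, P2:I | bus: BusRdX,Flush
[22] P2: store L0 := 73 | P0:I, P1:I, P2:M(73) | bus: BusRdX,Flush
[23] P0: load  L2 | P0:M(73), P1:I, P2:I | bus: none
[24] P1: store L0 := 91 | P0:I, P1:M(91), P2:I | bus: BusRdX,Flush
[25] P1: load  L0 | P0:I, P1:M(91), P2:I | bus: none
[26] P1: load  L1 | P0:I, P1:M(90), P2:I | bus: none
[27] P2: load  L3 | P0:I, P1:I, P2:E(0) | bus: BusRd

state = I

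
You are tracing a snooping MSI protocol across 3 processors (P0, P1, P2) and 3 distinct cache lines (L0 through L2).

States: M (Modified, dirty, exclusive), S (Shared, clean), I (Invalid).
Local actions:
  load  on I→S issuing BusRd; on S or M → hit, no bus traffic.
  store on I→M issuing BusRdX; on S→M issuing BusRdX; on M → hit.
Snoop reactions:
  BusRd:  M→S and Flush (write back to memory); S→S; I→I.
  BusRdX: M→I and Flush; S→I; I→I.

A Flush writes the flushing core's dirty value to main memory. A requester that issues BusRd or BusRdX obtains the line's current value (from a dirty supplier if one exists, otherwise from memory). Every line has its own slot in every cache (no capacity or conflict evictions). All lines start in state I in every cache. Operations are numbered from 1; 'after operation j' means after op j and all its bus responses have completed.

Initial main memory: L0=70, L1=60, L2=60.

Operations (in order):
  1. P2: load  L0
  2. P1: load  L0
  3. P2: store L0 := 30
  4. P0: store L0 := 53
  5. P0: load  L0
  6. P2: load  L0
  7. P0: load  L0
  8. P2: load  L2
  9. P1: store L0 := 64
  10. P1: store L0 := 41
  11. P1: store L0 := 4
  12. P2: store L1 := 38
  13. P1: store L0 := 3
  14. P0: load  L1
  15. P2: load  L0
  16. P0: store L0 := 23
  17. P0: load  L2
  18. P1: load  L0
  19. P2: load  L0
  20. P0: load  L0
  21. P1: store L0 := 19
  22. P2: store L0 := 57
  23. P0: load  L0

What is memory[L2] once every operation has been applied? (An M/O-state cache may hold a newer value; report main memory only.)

memory[L2] = 60

1. P2: load  L0  bus=[BusRd]  L0: P0=I P1=I P2=S  mem[L0]=70
2. P1: load  L0  bus=[BusRd]  L0: P0=I P1=S P2=S  mem[L0]=70
3. P2: store L0 := 30  bus=[BusRdX]  L0: P0=I P1=I P2=M  mem[L0]=70
4. P0: store L0 := 53  bus=[BusRdX,Flush]  L0: P0=M P1=I P2=I  mem[L0]=30
5. P0: load  L0  bus=[-]  L0: P0=M P1=I P2=I  mem[L0]=30
6. P2: load  L0  bus=[BusRd,Flush]  L0: P0=S P1=I P2=S  mem[L0]=53
7. P0: load  L0  bus=[-]  L0: P0=S P1=I P2=S  mem[L0]=53
8. P2: load  L2  bus=[BusRd]  L2: P0=I P1=I P2=S  mem[L2]=60
9. P1: store L0 := 64  bus=[BusRdX]  L0: P0=I P1=M P2=I  mem[L0]=53
10. P1: store L0 := 41  bus=[-]  L0: P0=I P1=M P2=I  mem[L0]=53
11. P1: store L0 := 4  bus=[-]  L0: P0=I P1=M P2=I  mem[L0]=53
12. P2: store L1 := 38  bus=[BusRdX]  L1: P0=I P1=I P2=M  mem[L1]=60
13. P1: store L0 := 3  bus=[-]  L0: P0=I P1=M P2=I  mem[L0]=53
14. P0: load  L1  bus=[BusRd,Flush]  L1: P0=S P1=I P2=S  mem[L1]=38
15. P2: load  L0  bus=[BusRd,Flush]  L0: P0=I P1=S P2=S  mem[L0]=3
16. P0: store L0 := 23  bus=[BusRdX]  L0: P0=M P1=I P2=I  mem[L0]=3
17. P0: load  L2  bus=[BusRd]  L2: P0=S P1=I P2=S  mem[L2]=60
18. P1: load  L0  bus=[BusRd,Flush]  L0: P0=S P1=S P2=I  mem[L0]=23
19. P2: load  L0  bus=[BusRd]  L0: P0=S P1=S P2=S  mem[L0]=23
20. P0: load  L0  bus=[-]  L0: P0=S P1=S P2=S  mem[L0]=23
21. P1: store L0 := 19  bus=[BusRdX]  L0: P0=I P1=M P2=I  mem[L0]=23
22. P2: store L0 := 57  bus=[BusRdX,Flush]  L0: P0=I P1=I P2=M  mem[L0]=19
23. P0: load  L0  bus=[BusRd,Flush]  L0: P0=S P1=I P2=S  mem[L0]=57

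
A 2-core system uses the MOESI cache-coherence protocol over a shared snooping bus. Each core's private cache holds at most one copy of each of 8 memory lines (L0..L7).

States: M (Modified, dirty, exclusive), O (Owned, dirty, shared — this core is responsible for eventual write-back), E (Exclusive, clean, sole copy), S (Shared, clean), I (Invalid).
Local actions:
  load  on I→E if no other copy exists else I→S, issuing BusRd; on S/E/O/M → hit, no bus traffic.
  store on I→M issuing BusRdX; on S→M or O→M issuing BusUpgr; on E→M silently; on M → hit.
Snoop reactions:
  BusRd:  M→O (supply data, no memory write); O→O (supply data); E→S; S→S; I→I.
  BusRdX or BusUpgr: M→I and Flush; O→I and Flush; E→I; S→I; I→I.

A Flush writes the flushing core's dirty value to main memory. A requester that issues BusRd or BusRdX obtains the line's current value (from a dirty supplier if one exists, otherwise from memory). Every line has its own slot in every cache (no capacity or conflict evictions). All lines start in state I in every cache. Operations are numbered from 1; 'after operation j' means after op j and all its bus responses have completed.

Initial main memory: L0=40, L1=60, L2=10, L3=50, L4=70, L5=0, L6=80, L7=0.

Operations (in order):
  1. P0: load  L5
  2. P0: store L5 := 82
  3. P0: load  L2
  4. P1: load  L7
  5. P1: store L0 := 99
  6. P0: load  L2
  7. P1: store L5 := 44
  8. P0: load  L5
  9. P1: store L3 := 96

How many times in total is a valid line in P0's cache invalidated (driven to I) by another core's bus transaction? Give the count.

  op1 P0: load  L5 → E/I on L5; bus BusRd; mem=0
  op2 P0: store L5 := 82 → M/I on L5; bus (none); mem=0
  op3 P0: load  L2 → E/I on L2; bus BusRd; mem=10
  op4 P1: load  L7 → I/E on L7; bus BusRd; mem=0
  op5 P1: store L0 := 99 → I/M on L0; bus BusRdX; mem=40
  op6 P0: load  L2 → E/I on L2; bus (none); mem=10
  op7 P1: store L5 := 44 → I/M on L5; bus BusRdX Flush; mem=82
  op8 P0: load  L5 → S/O on L5; bus BusRd; mem=82
  op9 P1: store L3 := 96 → I/M on L3; bus BusRdX; mem=50

invalidations = 1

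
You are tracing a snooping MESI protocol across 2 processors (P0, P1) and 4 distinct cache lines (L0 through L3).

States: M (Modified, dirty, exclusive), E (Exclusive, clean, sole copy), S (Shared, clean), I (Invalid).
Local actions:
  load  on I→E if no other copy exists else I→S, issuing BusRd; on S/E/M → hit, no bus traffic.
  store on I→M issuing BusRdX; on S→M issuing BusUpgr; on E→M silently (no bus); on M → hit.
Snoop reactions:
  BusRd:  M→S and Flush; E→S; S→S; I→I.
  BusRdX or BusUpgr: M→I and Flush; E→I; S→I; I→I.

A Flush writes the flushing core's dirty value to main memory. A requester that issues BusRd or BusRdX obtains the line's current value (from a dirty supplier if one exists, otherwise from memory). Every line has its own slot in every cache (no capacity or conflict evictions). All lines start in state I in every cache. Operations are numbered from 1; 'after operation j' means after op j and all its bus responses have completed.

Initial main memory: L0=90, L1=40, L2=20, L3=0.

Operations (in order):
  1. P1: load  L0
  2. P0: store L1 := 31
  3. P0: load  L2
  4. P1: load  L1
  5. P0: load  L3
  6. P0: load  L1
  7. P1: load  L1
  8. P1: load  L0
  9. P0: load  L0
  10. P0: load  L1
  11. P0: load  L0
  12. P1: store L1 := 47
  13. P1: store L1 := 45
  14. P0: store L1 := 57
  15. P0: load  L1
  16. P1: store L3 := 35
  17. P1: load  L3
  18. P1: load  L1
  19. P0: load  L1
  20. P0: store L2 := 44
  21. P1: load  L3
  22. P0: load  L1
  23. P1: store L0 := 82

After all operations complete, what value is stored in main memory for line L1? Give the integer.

[1] P1: load  L0 | P0:I, P1:E(90) | bus: BusRd
[2] P0: store L1 := 31 | P0:M(31), P1:I | bus: BusRdX
[3] P0: load  L2 | P0:E(20), P1:I | bus: BusRd
[4] P1: load  L1 | P0:S(31), P1:S(31) | bus: BusRd,Flush
[5] P0: load  L3 | P0:E(0), P1:I | bus: BusRd
[6] P0: load  L1 | P0:S(31), P1:S(31) | bus: none
[7] P1: load  L1 | P0:S(31), P1:S(31) | bus: none
[8] P1: load  L0 | P0:I, P1:E(90) | bus: none
[9] P0: load  L0 | P0:S(90), P1:S(90) | bus: BusRd
[10] P0: load  L1 | P0:S(31), P1:S(31) | bus: none
[11] P0: load  L0 | P0:S(90), P1:S(90) | bus: none
[12] P1: store L1 := 47 | P0:I, P1:M(47) | bus: BusUpgr
[13] P1: store L1 := 45 | P0:I, P1:M(45) | bus: none
[14] P0: store L1 := 57 | P0:M(57), P1:I | bus: BusRdX,Flush
[15] P0: load  L1 | P0:M(57), P1:I | bus: none
[16] P1: store L3 := 35 | P0:I, P1:M(35) | bus: BusRdX
[17] P1: load  L3 | P0:I, P1:M(35) | bus: none
[18] P1: load  L1 | P0:S(57), P1:S(57) | bus: BusRd,Flush
[19] P0: load  L1 | P0:S(57), P1:S(57) | bus: none
[20] P0: store L2 := 44 | P0:M(44), P1:I | bus: none
[21] P1: load  L3 | P0:I, P1:M(35) | bus: none
[22] P0: load  L1 | P0:S(57), P1:S(57) | bus: none
[23] P1: store L0 := 82 | P0:I, P1:M(82) | bus: BusUpgr

memory[L1] = 57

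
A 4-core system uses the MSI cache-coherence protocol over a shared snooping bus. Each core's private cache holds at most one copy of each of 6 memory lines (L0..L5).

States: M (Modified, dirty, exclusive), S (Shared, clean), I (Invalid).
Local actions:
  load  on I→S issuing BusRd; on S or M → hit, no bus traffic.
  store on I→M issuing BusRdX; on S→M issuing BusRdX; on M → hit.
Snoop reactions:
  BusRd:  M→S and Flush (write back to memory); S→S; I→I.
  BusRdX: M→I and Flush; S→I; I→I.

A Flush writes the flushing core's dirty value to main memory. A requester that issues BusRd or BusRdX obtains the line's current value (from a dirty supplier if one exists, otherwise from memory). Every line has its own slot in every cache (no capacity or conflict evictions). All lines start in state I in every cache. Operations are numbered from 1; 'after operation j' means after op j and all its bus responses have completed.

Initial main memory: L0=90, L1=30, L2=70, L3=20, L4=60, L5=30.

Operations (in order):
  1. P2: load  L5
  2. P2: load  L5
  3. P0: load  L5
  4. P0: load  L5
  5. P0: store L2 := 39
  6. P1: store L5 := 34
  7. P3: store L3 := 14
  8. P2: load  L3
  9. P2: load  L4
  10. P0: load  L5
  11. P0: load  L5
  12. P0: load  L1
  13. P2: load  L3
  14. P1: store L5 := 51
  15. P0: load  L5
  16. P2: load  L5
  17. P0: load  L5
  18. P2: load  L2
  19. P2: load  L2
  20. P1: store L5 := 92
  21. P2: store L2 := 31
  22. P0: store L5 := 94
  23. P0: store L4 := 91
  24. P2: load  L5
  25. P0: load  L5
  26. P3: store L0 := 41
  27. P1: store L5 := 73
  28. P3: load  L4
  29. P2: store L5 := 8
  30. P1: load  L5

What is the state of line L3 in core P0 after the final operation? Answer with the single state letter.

state = I

  op1 P2: load  L5 → I/I/S/I on L5; bus BusRd; mem=30
  op2 P2: load  L5 → I/I/S/I on L5; bus (none); mem=30
  op3 P0: load  L5 → S/I/S/I on L5; bus BusRd; mem=30
  op4 P0: load  L5 → S/I/S/I on L5; bus (none); mem=30
  op5 P0: store L2 := 39 → M/I/I/I on L2; bus BusRdX; mem=70
  op6 P1: store L5 := 34 → I/M/I/I on L5; bus BusRdX; mem=30
  op7 P3: store L3 := 14 → I/I/I/M on L3; bus BusRdX; mem=20
  op8 P2: load  L3 → I/I/S/S on L3; bus BusRd Flush; mem=14
  op9 P2: load  L4 → I/I/S/I on L4; bus BusRd; mem=60
  op10 P0: load  L5 → S/S/I/I on L5; bus BusRd Flush; mem=34
  op11 P0: load  L5 → S/S/I/I on L5; bus (none); mem=34
  op12 P0: load  L1 → S/I/I/I on L1; bus BusRd; mem=30
  op13 P2: load  L3 → I/I/S/S on L3; bus (none); mem=14
  op14 P1: store L5 := 51 → I/M/I/I on L5; bus BusRdX; mem=34
  op15 P0: load  L5 → S/S/I/I on L5; bus BusRd Flush; mem=51
  op16 P2: load  L5 → S/S/S/I on L5; bus BusRd; mem=51
  op17 P0: load  L5 → S/S/S/I on L5; bus (none); mem=51
  op18 P2: load  L2 → S/I/S/I on L2; bus BusRd Flush; mem=39
  op19 P2: load  L2 → S/I/S/I on L2; bus (none); mem=39
  op20 P1: store L5 := 92 → I/M/I/I on L5; bus BusRdX; mem=51
  op21 P2: store L2 := 31 → I/I/M/I on L2; bus BusRdX; mem=39
  op22 P0: store L5 := 94 → M/I/I/I on L5; bus BusRdX Flush; mem=92
  op23 P0: store L4 := 91 → M/I/I/I on L4; bus BusRdX; mem=60
  op24 P2: load  L5 → S/I/S/I on L5; bus BusRd Flush; mem=94
  op25 P0: load  L5 → S/I/S/I on L5; bus (none); mem=94
  op26 P3: store L0 := 41 → I/I/I/M on L0; bus BusRdX; mem=90
  op27 P1: store L5 := 73 → I/M/I/I on L5; bus BusRdX; mem=94
  op28 P3: load  L4 → S/I/I/S on L4; bus BusRd Flush; mem=91
  op29 P2: store L5 := 8 → I/I/M/I on L5; bus BusRdX Flush; mem=73
  op30 P1: load  L5 → I/S/S/I on L5; bus BusRd Flush; mem=8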